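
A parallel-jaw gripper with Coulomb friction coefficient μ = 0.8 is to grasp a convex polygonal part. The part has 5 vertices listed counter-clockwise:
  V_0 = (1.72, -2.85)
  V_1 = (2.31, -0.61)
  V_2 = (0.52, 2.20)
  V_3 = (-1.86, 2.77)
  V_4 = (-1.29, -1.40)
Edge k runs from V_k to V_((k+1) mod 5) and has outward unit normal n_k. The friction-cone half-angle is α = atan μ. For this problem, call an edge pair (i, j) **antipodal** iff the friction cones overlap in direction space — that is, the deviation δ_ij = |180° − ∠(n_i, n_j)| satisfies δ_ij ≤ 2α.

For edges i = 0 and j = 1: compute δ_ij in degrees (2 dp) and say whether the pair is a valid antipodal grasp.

δ = 132.75°, invalid

α = atan 0.8 = 38.66°;  2α = 77.32°
edge 0: e_0 = (+0.59, +2.24);  n_0 = (+0.9670, -0.2547)
edge 1: e_1 = (-1.79, +2.81);  n_1 = (+0.8434, +0.5373)
∠(n_0, n_1) = 47.25°
δ = |180° − 47.25°| = 132.75°
132.75° > 2α = 77.32°  →  invalid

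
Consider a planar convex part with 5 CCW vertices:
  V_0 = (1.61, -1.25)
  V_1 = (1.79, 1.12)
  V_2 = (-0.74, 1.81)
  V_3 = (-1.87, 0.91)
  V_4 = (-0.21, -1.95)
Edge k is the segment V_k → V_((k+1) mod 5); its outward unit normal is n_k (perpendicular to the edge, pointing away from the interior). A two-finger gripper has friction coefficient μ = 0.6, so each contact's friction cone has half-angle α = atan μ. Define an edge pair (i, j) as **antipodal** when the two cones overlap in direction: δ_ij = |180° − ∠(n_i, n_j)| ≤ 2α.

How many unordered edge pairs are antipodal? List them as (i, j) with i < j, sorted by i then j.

count = 5; pairs: (0,2), (0,3), (1,3), (1,4), (2,4)

α = atan 0.6 = 30.96°;  2α = 61.93°
n_0 = (+0.9971, -0.0757)
n_1 = (+0.2631, +0.9648)
n_2 = (-0.6230, +0.7822)
n_3 = (-0.8649, -0.5020)
n_4 = (+0.3590, -0.9333)
  (0,1): δ = 100.91°  ·
  (0,2): δ = 47.12°  ✓
  (0,3): δ = 34.47°  ✓
  (0,4): δ = 115.38°  ·
  (1,2): δ = 126.21°  ·
  (1,3): δ = 44.61°  ✓
  (1,4): δ = 36.29°  ✓
  (2,3): δ = 98.40°  ·
  (2,4): δ = 17.50°  ✓
  (3,4): δ = 99.09°  ·
antipodal pairs: 5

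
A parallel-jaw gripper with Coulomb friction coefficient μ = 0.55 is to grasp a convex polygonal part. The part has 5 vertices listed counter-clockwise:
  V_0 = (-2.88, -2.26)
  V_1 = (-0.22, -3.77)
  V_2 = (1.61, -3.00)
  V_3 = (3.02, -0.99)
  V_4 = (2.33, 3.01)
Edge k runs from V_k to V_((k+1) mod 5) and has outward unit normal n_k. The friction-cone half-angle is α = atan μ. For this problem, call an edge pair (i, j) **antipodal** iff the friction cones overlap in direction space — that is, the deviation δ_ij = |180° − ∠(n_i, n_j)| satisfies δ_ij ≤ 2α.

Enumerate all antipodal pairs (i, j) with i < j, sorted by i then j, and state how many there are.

count = 4; pairs: (0,3), (1,4), (2,4), (3,4)

α = atan 0.55 = 28.81°;  2α = 57.62°
n_0 = (-0.4937, -0.8696)
n_1 = (+0.3878, -0.9217)
n_2 = (+0.8187, -0.5743)
n_3 = (+0.9854, +0.1700)
n_4 = (-0.7111, +0.7030)
  (0,1): δ = 127.60°  ·
  (0,2): δ = 95.47°  ·
  (0,3): δ = 50.63°  ✓
  (0,4): δ = 74.91°  ·
  (1,2): δ = 147.87°  ·
  (1,3): δ = 103.03°  ·
  (1,4): δ = 22.51°  ✓
  (2,3): δ = 135.16°  ·
  (2,4): δ = 9.62°  ✓
  (3,4): δ = 54.46°  ✓
antipodal pairs: 4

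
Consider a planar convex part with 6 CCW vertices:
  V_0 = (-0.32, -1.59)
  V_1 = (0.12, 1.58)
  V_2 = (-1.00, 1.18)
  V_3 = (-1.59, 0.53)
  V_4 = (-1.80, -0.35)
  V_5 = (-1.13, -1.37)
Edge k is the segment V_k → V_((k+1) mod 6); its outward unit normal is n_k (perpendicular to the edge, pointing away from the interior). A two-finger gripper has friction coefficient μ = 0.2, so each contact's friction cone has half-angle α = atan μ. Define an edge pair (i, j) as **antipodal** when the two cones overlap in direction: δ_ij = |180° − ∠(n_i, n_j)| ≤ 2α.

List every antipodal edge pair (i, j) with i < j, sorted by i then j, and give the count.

α = atan 0.2 = 11.31°;  2α = 22.62°
n_0 = (+0.9905, -0.1375)
n_1 = (-0.3363, +0.9417)
n_2 = (-0.7405, +0.6721)
n_3 = (-0.9727, +0.2321)
n_4 = (-0.8358, -0.5490)
n_5 = (-0.2621, -0.9650)
  (0,1): δ = 62.44°  ·
  (0,2): δ = 34.33°  ·
  (0,3): δ = 5.52°  ✓
  (0,4): δ = 41.20°  ·
  (0,5): δ = 82.71°  ·
  (1,2): δ = 151.88°  ·
  (1,3): δ = 123.08°  ·
  (1,4): δ = 76.35°  ·
  (1,5): δ = 34.85°  ·
  (2,3): δ = 151.19°  ·
  (2,4): δ = 104.47°  ·
  (2,5): δ = 62.97°  ·
  (3,4): δ = 133.28°  ·
  (3,5): δ = 91.77°  ·
  (4,5): δ = 138.49°  ·
antipodal pairs: 1

count = 1; pairs: (0,3)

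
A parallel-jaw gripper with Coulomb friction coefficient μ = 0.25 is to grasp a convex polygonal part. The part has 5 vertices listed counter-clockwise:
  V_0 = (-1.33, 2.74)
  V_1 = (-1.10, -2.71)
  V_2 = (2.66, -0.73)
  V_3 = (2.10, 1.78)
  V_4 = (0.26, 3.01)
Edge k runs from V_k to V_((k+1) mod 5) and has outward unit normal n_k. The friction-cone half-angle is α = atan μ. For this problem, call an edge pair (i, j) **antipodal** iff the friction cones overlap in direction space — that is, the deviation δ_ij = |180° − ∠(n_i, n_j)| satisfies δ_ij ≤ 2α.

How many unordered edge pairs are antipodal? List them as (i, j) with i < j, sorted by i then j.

α = atan 0.25 = 14.04°;  2α = 28.07°
n_0 = (-0.9991, -0.0422)
n_1 = (+0.4659, -0.8848)
n_2 = (+0.9760, +0.2178)
n_3 = (+0.5557, +0.8314)
n_4 = (-0.1674, +0.9859)
  (0,1): δ = 64.65°  ·
  (0,2): δ = 10.16°  ✓
  (0,3): δ = 53.82°  ·
  (0,4): δ = 97.22°  ·
  (1,2): δ = 105.19°  ·
  (1,3): δ = 61.53°  ·
  (1,4): δ = 18.13°  ✓
  (2,3): δ = 136.34°  ·
  (2,4): δ = 92.94°  ·
  (3,4): δ = 136.60°  ·
antipodal pairs: 2

count = 2; pairs: (0,2), (1,4)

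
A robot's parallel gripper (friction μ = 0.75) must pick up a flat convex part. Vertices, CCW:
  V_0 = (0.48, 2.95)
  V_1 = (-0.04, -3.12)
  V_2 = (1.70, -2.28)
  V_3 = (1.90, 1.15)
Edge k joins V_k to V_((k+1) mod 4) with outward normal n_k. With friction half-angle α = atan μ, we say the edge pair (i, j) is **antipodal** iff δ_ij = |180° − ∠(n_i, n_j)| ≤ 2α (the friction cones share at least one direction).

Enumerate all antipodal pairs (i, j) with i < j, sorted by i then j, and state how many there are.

α = atan 0.75 = 36.87°;  2α = 73.74°
n_0 = (-0.9964, +0.0854)
n_1 = (+0.4347, -0.9006)
n_2 = (+0.9983, -0.0582)
n_3 = (+0.7851, +0.6194)
  (0,1): δ = 59.33°  ✓
  (0,2): δ = 1.56°  ✓
  (0,3): δ = 43.17°  ✓
  (1,2): δ = 119.11°  ·
  (1,3): δ = 77.50°  ·
  (2,3): δ = 138.39°  ·
antipodal pairs: 3

count = 3; pairs: (0,1), (0,2), (0,3)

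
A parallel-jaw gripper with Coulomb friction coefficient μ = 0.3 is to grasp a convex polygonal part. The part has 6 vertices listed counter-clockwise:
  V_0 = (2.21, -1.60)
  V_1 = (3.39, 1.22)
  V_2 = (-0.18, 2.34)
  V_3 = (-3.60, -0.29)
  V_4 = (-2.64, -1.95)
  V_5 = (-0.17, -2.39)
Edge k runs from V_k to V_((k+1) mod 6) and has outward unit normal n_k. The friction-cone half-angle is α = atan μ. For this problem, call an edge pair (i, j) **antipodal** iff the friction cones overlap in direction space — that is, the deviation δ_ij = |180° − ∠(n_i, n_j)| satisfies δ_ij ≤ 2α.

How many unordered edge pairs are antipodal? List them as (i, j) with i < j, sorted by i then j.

count = 3; pairs: (0,2), (1,4), (2,5)

α = atan 0.3 = 16.70°;  2α = 33.40°
n_0 = (+0.9225, -0.3860)
n_1 = (+0.2993, +0.9541)
n_2 = (-0.6096, +0.7927)
n_3 = (-0.8657, -0.5006)
n_4 = (-0.1754, -0.9845)
n_5 = (+0.3150, -0.9491)
  (0,1): δ = 84.71°  ·
  (0,2): δ = 29.73°  ✓
  (0,3): δ = 52.75°  ·
  (0,4): δ = 102.61°  ·
  (0,5): δ = 131.07°  ·
  (1,2): δ = 125.02°  ·
  (1,3): δ = 42.54°  ·
  (1,4): δ = 7.32°  ✓
  (1,5): δ = 35.78°  ·
  (2,3): δ = 97.52°  ·
  (2,4): δ = 47.66°  ·
  (2,5): δ = 19.20°  ✓
  (3,4): δ = 130.14°  ·
  (3,5): δ = 101.68°  ·
  (4,5): δ = 151.54°  ·
antipodal pairs: 3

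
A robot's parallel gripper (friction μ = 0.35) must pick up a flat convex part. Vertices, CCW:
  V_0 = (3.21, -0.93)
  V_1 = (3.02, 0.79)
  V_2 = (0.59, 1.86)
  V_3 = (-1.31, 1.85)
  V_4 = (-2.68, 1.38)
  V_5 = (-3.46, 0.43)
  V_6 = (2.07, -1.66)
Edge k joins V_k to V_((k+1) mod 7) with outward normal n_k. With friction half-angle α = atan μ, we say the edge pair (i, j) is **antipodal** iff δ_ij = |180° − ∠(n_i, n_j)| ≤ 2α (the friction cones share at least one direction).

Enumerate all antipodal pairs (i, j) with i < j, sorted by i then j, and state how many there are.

count = 5; pairs: (1,5), (2,5), (2,6), (3,6), (4,6)

α = atan 0.35 = 19.29°;  2α = 38.58°
n_0 = (+0.9940, +0.1098)
n_1 = (+0.4030, +0.9152)
n_2 = (-0.0053, +1.0000)
n_3 = (-0.3245, +0.9459)
n_4 = (-0.7729, +0.6346)
n_5 = (-0.3535, -0.9354)
n_6 = (+0.5393, -0.8421)
  (0,1): δ = 120.07°  ·
  (0,2): δ = 96.00°  ·
  (0,3): δ = 77.37°  ·
  (0,4): δ = 45.69°  ·
  (0,5): δ = 62.99°  ·
  (0,6): δ = 116.33°  ·
  (1,2): δ = 155.93°  ·
  (1,3): δ = 137.30°  ·
  (1,4): δ = 105.62°  ·
  (1,5): δ = 3.06°  ✓
  (1,6): δ = 56.40°  ·
  (2,3): δ = 161.37°  ·
  (2,4): δ = 129.69°  ·
  (2,5): δ = 21.01°  ✓
  (2,6): δ = 32.33°  ✓
  (3,4): δ = 148.32°  ·
  (3,5): δ = 39.64°  ·
  (3,6): δ = 13.70°  ✓
  (4,5): δ = 71.32°  ·
  (4,6): δ = 17.98°  ✓
  (5,6): δ = 126.66°  ·
antipodal pairs: 5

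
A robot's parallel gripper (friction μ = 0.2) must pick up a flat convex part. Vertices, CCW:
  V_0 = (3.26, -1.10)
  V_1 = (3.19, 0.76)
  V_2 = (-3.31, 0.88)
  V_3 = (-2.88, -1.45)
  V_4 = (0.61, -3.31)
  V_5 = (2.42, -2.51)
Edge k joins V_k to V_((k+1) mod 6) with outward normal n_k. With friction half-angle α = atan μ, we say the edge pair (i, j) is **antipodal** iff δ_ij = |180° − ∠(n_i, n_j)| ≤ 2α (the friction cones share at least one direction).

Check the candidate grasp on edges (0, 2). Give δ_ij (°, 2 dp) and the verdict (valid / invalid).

δ = 8.30°, valid

α = atan 0.2 = 11.31°;  2α = 22.62°
edge 0: e_0 = (-0.07, +1.86);  n_0 = (+0.9993, +0.0376)
edge 2: e_2 = (+0.43, -2.33);  n_2 = (-0.9834, -0.1815)
∠(n_0, n_2) = 171.70°
δ = |180° − 171.70°| = 8.30°
8.30° ≤ 2α = 22.62°  →  valid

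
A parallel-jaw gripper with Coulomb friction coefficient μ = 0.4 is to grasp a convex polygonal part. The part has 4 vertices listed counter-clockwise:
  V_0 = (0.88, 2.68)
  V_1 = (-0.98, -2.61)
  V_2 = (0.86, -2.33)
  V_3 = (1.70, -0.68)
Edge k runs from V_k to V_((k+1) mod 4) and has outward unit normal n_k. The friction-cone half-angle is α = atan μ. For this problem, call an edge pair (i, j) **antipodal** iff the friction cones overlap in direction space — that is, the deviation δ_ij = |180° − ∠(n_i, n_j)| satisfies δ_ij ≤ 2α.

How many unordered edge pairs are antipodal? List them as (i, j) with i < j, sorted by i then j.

count = 2; pairs: (0,2), (0,3)

α = atan 0.4 = 21.80°;  2α = 43.60°
n_0 = (-0.9434, +0.3317)
n_1 = (+0.1504, -0.9886)
n_2 = (+0.8912, -0.4537)
n_3 = (+0.9715, +0.2371)
  (0,1): δ = 61.98°  ·
  (0,2): δ = 7.61°  ✓
  (0,3): δ = 33.09°  ✓
  (1,2): δ = 125.63°  ·
  (1,3): δ = 84.94°  ·
  (2,3): δ = 139.30°  ·
antipodal pairs: 2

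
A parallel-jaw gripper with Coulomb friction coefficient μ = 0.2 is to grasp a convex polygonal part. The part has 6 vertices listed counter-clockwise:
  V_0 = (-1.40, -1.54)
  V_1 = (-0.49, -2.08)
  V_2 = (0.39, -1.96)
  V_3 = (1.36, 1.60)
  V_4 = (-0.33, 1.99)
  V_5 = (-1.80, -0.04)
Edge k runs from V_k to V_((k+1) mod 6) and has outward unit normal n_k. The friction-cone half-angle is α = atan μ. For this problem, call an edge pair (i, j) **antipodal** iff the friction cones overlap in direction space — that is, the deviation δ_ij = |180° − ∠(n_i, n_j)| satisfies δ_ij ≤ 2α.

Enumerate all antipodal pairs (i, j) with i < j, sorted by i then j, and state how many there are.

α = atan 0.2 = 11.31°;  2α = 22.62°
n_0 = (-0.5103, -0.8600)
n_1 = (+0.1351, -0.9908)
n_2 = (+0.9648, -0.2629)
n_3 = (+0.2249, +0.9744)
n_4 = (-0.8099, +0.5865)
n_5 = (-0.9662, -0.2577)
  (0,1): δ = 141.55°  ·
  (0,2): δ = 74.56°  ·
  (0,3): δ = 17.69°  ✓
  (0,4): δ = 84.78°  ·
  (0,5): δ = 135.62°  ·
  (1,2): δ = 113.01°  ·
  (1,3): δ = 20.76°  ✓
  (1,4): δ = 46.33°  ·
  (1,5): δ = 97.17°  ·
  (2,3): δ = 87.75°  ·
  (2,4): δ = 20.67°  ✓
  (2,5): δ = 30.17°  ·
  (3,4): δ = 112.92°  ·
  (3,5): δ = 62.07°  ·
  (4,5): δ = 129.16°  ·
antipodal pairs: 3

count = 3; pairs: (0,3), (1,3), (2,4)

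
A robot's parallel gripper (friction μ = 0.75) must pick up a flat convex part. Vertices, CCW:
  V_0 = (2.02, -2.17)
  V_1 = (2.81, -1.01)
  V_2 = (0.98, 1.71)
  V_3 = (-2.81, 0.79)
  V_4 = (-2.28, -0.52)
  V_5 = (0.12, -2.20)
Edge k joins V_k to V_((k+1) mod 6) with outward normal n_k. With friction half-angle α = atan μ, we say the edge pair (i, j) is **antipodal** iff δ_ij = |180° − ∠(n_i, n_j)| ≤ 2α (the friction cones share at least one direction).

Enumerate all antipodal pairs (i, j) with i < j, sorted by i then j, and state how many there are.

α = atan 0.75 = 36.87°;  2α = 73.74°
n_0 = (+0.8265, -0.5629)
n_1 = (+0.8297, +0.5582)
n_2 = (-0.2359, +0.9718)
n_3 = (-0.9270, -0.3750)
n_4 = (-0.5735, -0.8192)
n_5 = (+0.0158, -0.9999)
  (0,1): δ = 111.81°  ·
  (0,2): δ = 42.10°  ✓
  (0,3): δ = 56.28°  ✓
  (0,4): δ = 89.26°  ·
  (0,5): δ = 125.16°  ·
  (1,2): δ = 110.29°  ·
  (1,3): δ = 11.91°  ✓
  (1,4): δ = 21.08°  ✓
  (1,5): δ = 56.97°  ✓
  (2,3): δ = 81.62°  ·
  (2,4): δ = 48.64°  ✓
  (2,5): δ = 12.74°  ✓
  (3,4): δ = 147.02°  ·
  (3,5): δ = 111.12°  ·
  (4,5): δ = 144.10°  ·
antipodal pairs: 7

count = 7; pairs: (0,2), (0,3), (1,3), (1,4), (1,5), (2,4), (2,5)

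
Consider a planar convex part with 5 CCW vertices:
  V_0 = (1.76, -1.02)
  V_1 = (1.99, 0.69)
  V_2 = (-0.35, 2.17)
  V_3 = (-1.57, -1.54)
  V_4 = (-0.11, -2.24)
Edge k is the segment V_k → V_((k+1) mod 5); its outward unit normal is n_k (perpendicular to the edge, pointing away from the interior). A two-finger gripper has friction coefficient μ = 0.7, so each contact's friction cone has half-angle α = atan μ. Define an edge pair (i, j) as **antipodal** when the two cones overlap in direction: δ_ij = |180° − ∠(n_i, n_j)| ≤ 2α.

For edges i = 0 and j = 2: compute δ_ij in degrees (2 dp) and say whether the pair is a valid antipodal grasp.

α = atan 0.7 = 34.99°;  2α = 69.98°
edge 0: e_0 = (+0.23, +1.71);  n_0 = (+0.9911, -0.1333)
edge 2: e_2 = (-1.22, -3.71);  n_2 = (-0.9500, +0.3124)
∠(n_0, n_2) = 169.46°
δ = |180° − 169.46°| = 10.54°
10.54° ≤ 2α = 69.98°  →  valid

δ = 10.54°, valid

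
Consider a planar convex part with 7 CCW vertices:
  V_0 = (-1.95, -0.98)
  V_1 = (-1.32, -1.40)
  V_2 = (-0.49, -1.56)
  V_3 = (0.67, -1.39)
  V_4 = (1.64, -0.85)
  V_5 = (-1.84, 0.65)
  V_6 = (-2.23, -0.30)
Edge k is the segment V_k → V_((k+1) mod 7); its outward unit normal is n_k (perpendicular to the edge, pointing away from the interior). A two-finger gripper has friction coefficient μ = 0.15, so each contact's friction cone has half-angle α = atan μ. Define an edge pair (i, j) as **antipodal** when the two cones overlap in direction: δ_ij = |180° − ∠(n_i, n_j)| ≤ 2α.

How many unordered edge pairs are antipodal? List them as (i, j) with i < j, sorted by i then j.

α = atan 0.15 = 8.53°;  2α = 17.06°
n_0 = (-0.5547, -0.8321)
n_1 = (-0.1893, -0.9819)
n_2 = (+0.1450, -0.9894)
n_3 = (+0.4864, -0.8737)
n_4 = (+0.3958, +0.9183)
n_5 = (-0.9251, +0.3798)
n_6 = (-0.9247, -0.3807)
  (0,1): δ = 157.22°  ·
  (0,2): δ = 137.97°  ·
  (0,3): δ = 117.21°  ·
  (0,4): δ = 10.37°  ✓
  (0,5): δ = 101.37°  ·
  (0,6): δ = 146.07°  ·
  (1,2): δ = 160.75°  ·
  (1,3): δ = 139.98°  ·
  (1,4): δ = 12.41°  ✓
  (1,5): δ = 78.59°  ·
  (1,6): δ = 123.29°  ·
  (2,3): δ = 159.23°  ·
  (2,4): δ = 31.66°  ·
  (2,5): δ = 59.34°  ·
  (2,6): δ = 104.04°  ·
  (3,4): δ = 52.42°  ·
  (3,5): δ = 38.58°  ·
  (3,6): δ = 83.28°  ·
  (4,5): δ = 89.00°  ·
  (4,6): δ = 44.30°  ·
  (5,6): δ = 135.30°  ·
antipodal pairs: 2

count = 2; pairs: (0,4), (1,4)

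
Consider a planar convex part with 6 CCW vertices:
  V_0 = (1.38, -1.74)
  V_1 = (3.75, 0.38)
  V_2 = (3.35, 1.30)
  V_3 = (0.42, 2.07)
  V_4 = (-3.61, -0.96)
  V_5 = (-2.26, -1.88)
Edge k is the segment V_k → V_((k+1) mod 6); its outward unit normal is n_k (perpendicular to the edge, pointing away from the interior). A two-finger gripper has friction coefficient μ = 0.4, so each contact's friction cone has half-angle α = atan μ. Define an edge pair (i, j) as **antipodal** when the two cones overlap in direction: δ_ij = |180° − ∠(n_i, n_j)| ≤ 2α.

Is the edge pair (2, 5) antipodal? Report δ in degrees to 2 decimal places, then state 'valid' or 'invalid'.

δ = 16.93°, valid

α = atan 0.4 = 21.80°;  2α = 43.60°
edge 2: e_2 = (-2.93, +0.77);  n_2 = (+0.2542, +0.9672)
edge 5: e_5 = (+3.64, +0.14);  n_5 = (+0.0384, -0.9993)
∠(n_2, n_5) = 163.07°
δ = |180° − 163.07°| = 16.93°
16.93° ≤ 2α = 43.60°  →  valid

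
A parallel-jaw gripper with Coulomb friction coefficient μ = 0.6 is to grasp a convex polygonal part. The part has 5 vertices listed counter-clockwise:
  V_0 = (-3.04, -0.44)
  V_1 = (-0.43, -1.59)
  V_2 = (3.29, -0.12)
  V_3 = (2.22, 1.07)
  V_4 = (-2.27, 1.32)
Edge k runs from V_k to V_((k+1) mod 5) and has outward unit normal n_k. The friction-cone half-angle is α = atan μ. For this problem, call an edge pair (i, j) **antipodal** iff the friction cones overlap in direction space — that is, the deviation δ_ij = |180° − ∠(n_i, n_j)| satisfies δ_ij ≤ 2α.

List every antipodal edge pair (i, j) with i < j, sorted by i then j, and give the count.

count = 4; pairs: (0,2), (0,3), (1,3), (1,4)

α = atan 0.6 = 30.96°;  2α = 61.93°
n_0 = (-0.4032, -0.9151)
n_1 = (+0.3675, -0.9300)
n_2 = (+0.7436, +0.6686)
n_3 = (+0.0556, +0.9985)
n_4 = (-0.9162, +0.4008)
  (0,1): δ = 134.66°  ·
  (0,2): δ = 24.26°  ✓
  (0,3): δ = 20.59°  ✓
  (0,4): δ = 90.15°  ·
  (1,2): δ = 69.60°  ·
  (1,3): δ = 24.75°  ✓
  (1,4): δ = 44.81°  ✓
  (2,3): δ = 135.15°  ·
  (2,4): δ = 65.59°  ·
  (3,4): δ = 110.44°  ·
antipodal pairs: 4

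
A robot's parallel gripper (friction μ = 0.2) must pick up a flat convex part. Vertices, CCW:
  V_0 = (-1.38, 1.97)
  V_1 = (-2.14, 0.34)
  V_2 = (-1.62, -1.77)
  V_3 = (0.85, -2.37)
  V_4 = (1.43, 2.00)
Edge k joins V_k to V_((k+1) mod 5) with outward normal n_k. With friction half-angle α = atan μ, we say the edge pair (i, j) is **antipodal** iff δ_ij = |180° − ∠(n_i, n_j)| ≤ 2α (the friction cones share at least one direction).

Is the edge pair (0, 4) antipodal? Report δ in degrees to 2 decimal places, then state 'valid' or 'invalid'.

δ = 115.61°, invalid

α = atan 0.2 = 11.31°;  2α = 22.62°
edge 0: e_0 = (-0.76, -1.63);  n_0 = (-0.9063, +0.4226)
edge 4: e_4 = (-2.81, -0.03);  n_4 = (-0.0107, +0.9999)
∠(n_0, n_4) = 64.39°
δ = |180° − 64.39°| = 115.61°
115.61° > 2α = 22.62°  →  invalid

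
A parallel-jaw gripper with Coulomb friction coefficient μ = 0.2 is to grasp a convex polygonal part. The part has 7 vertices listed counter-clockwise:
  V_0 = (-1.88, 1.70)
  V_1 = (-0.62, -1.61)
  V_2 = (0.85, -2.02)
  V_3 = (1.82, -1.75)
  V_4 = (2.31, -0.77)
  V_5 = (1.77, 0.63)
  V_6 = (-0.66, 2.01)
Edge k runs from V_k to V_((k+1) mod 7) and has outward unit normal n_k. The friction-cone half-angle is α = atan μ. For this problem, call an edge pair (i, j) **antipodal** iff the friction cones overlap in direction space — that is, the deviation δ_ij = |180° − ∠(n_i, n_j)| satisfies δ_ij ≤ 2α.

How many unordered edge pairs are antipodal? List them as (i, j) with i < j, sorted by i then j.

count = 3; pairs: (0,4), (1,5), (2,6)

α = atan 0.2 = 11.31°;  2α = 22.62°
n_0 = (-0.9346, -0.3558)
n_1 = (-0.2687, -0.9632)
n_2 = (+0.2682, -0.9634)
n_3 = (+0.8944, -0.4472)
n_4 = (+0.9330, +0.3599)
n_5 = (+0.4938, +0.8696)
n_6 = (-0.2463, +0.9692)
  (0,1): δ = 126.42°  ·
  (0,2): δ = 95.29°  ·
  (0,3): δ = 47.41°  ·
  (0,4): δ = 0.25°  ✓
  (0,5): δ = 39.57°  ·
  (0,6): δ = 83.42°  ·
  (1,2): δ = 148.86°  ·
  (1,3): δ = 100.98°  ·
  (1,4): δ = 53.32°  ·
  (1,5): δ = 14.01°  ✓
  (1,6): δ = 29.84°  ·
  (2,3): δ = 132.12°  ·
  (2,4): δ = 84.46°  ·
  (2,5): δ = 45.15°  ·
  (2,6): δ = 1.30°  ✓
  (3,4): δ = 132.34°  ·
  (3,5): δ = 93.03°  ·
  (3,6): δ = 49.18°  ·
  (4,5): δ = 140.68°  ·
  (4,6): δ = 96.84°  ·
  (5,6): δ = 136.15°  ·
antipodal pairs: 3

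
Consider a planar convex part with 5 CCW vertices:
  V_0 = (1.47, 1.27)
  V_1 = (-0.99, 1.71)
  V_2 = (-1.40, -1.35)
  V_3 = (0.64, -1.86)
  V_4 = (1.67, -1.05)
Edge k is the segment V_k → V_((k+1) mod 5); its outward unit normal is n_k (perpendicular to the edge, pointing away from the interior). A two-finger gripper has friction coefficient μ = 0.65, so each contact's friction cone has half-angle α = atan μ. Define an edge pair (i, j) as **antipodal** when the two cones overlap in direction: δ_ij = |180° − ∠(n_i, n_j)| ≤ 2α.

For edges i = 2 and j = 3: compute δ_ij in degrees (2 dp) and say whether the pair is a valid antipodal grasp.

α = atan 0.65 = 33.02°;  2α = 66.05°
edge 2: e_2 = (+2.04, -0.51);  n_2 = (-0.2425, -0.9701)
edge 3: e_3 = (+1.03, +0.81);  n_3 = (+0.6182, -0.7861)
∠(n_2, n_3) = 52.22°
δ = |180° − 52.22°| = 127.78°
127.78° > 2α = 66.05°  →  invalid

δ = 127.78°, invalid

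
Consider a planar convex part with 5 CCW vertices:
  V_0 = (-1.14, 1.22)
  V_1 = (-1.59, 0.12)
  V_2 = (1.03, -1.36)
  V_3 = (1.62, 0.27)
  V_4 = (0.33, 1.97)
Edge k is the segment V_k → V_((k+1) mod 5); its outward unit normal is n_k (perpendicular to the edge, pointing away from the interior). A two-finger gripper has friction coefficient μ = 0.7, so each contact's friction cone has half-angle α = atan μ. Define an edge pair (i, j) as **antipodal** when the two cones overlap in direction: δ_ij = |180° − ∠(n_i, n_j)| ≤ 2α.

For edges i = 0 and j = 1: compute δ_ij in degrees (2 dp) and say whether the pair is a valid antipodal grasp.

α = atan 0.7 = 34.99°;  2α = 69.98°
edge 0: e_0 = (-0.45, -1.10);  n_0 = (-0.9255, +0.3786)
edge 1: e_1 = (+2.62, -1.48);  n_1 = (-0.4918, -0.8707)
∠(n_0, n_1) = 82.79°
δ = |180° − 82.79°| = 97.21°
97.21° > 2α = 69.98°  →  invalid

δ = 97.21°, invalid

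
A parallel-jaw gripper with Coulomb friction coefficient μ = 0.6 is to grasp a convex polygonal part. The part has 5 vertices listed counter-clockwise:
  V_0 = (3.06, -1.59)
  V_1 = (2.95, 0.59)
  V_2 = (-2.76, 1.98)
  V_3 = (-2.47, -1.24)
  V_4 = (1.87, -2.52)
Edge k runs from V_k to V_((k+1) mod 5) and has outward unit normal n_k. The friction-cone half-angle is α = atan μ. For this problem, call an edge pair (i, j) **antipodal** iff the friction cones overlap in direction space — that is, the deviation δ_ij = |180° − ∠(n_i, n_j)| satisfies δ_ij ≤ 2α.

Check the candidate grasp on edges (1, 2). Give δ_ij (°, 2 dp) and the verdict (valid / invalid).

δ = 71.17°, invalid

α = atan 0.6 = 30.96°;  2α = 61.93°
edge 1: e_1 = (-5.71, +1.39);  n_1 = (+0.2365, +0.9716)
edge 2: e_2 = (+0.29, -3.22);  n_2 = (-0.9960, -0.0897)
∠(n_1, n_2) = 108.83°
δ = |180° − 108.83°| = 71.17°
71.17° > 2α = 61.93°  →  invalid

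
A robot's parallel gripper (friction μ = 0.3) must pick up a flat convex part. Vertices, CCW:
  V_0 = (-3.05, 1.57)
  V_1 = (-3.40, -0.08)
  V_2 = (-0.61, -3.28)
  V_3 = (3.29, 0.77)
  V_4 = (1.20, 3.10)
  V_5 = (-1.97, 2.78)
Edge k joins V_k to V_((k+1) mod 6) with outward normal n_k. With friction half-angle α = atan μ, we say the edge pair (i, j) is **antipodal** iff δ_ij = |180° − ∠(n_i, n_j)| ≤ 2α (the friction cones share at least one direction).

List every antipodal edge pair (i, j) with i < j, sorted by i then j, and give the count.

count = 3; pairs: (0,2), (1,3), (2,5)

α = atan 0.3 = 16.70°;  2α = 33.40°
n_0 = (-0.9782, +0.2075)
n_1 = (-0.7537, -0.6572)
n_2 = (+0.7203, -0.6936)
n_3 = (+0.7444, +0.6677)
n_4 = (-0.1004, +0.9949)
n_5 = (-0.7460, +0.6659)
  (0,1): δ = 126.94°  ·
  (0,2): δ = 31.94°  ✓
  (0,3): δ = 53.87°  ·
  (0,4): δ = 107.74°  ·
  (0,5): δ = 150.23°  ·
  (1,2): δ = 85.00°  ·
  (1,3): δ = 0.81°  ✓
  (1,4): δ = 54.68°  ·
  (1,5): δ = 97.16°  ·
  (2,3): δ = 94.19°  ·
  (2,4): δ = 40.32°  ·
  (2,5): δ = 2.17°  ✓
  (3,4): δ = 126.13°  ·
  (3,5): δ = 83.64°  ·
  (4,5): δ = 137.52°  ·
antipodal pairs: 3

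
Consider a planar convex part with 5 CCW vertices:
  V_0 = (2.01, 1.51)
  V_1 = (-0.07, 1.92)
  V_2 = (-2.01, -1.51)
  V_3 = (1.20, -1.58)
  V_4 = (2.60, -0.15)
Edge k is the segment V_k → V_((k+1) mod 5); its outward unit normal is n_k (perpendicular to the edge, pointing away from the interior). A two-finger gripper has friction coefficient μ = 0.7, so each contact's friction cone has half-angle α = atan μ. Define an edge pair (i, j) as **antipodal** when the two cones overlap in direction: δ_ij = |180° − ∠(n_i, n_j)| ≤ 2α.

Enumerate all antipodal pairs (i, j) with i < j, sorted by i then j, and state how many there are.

α = atan 0.7 = 34.99°;  2α = 69.98°
n_0 = (+0.1934, +0.9811)
n_1 = (-0.8704, +0.4923)
n_2 = (-0.0218, -0.9998)
n_3 = (+0.7146, -0.6996)
n_4 = (+0.9423, +0.3349)
  (0,1): δ = 108.34°  ·
  (0,2): δ = 9.90°  ✓
  (0,3): δ = 56.76°  ✓
  (0,4): δ = 120.72°  ·
  (1,2): δ = 61.76°  ✓
  (1,3): δ = 14.90°  ✓
  (1,4): δ = 49.06°  ✓
  (2,3): δ = 133.14°  ·
  (2,4): δ = 69.18°  ✓
  (3,4): δ = 116.04°  ·
antipodal pairs: 6

count = 6; pairs: (0,2), (0,3), (1,2), (1,3), (1,4), (2,4)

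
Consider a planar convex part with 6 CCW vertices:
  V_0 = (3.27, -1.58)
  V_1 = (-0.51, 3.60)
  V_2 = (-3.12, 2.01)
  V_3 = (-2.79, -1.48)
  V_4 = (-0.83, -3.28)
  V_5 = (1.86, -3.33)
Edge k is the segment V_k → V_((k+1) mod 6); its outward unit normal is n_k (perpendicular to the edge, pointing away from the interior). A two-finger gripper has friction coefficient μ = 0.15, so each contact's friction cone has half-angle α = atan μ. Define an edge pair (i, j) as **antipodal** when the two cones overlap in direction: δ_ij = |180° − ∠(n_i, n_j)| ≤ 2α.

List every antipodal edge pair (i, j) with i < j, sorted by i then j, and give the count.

α = atan 0.15 = 8.53°;  2α = 17.06°
n_0 = (+0.8078, +0.5895)
n_1 = (-0.5203, +0.8540)
n_2 = (-0.9956, -0.0941)
n_3 = (-0.6764, -0.7365)
n_4 = (-0.0186, -0.9998)
n_5 = (+0.7787, -0.6274)
  (0,1): δ = 94.77°  ·
  (0,2): δ = 30.72°  ·
  (0,3): δ = 11.32°  ✓
  (0,4): δ = 52.82°  ·
  (0,5): δ = 105.02°  ·
  (1,2): δ = 115.95°  ·
  (1,3): δ = 73.91°  ·
  (1,4): δ = 32.41°  ·
  (1,5): δ = 19.79°  ·
  (2,3): δ = 137.96°  ·
  (2,4): δ = 96.47°  ·
  (2,5): δ = 44.26°  ·
  (3,4): δ = 138.50°  ·
  (3,5): δ = 86.30°  ·
  (4,5): δ = 127.79°  ·
antipodal pairs: 1

count = 1; pairs: (0,3)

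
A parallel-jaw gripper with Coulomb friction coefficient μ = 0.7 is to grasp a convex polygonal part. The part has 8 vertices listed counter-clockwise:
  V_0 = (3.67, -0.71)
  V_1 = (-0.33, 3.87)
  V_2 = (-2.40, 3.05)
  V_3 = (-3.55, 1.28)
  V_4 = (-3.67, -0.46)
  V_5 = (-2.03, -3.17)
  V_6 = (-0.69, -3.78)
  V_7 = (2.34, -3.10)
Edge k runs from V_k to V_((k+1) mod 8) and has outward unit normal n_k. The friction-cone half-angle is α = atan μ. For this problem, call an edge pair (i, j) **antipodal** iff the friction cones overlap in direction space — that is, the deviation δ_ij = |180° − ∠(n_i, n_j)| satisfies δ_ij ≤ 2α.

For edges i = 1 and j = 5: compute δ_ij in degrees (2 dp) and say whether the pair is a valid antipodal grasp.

α = atan 0.7 = 34.99°;  2α = 69.98°
edge 1: e_1 = (-2.07, -0.82);  n_1 = (-0.3683, +0.9297)
edge 5: e_5 = (+1.34, -0.61);  n_5 = (-0.4143, -0.9101)
∠(n_1, n_5) = 133.91°
δ = |180° − 133.91°| = 46.09°
46.09° ≤ 2α = 69.98°  →  valid

δ = 46.09°, valid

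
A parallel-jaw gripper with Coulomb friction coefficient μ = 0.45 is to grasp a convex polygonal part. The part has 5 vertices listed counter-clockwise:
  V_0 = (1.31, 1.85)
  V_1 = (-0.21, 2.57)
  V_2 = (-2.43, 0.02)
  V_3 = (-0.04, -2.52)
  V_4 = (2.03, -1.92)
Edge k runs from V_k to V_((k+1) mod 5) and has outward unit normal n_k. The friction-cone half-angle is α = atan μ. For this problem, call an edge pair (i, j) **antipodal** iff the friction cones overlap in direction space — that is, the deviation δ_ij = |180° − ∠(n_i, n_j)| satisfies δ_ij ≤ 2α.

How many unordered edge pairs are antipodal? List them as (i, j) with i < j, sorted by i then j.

count = 4; pairs: (0,2), (0,3), (1,3), (2,4)

α = atan 0.45 = 24.23°;  2α = 48.46°
n_0 = (+0.4281, +0.9037)
n_1 = (-0.7542, +0.6566)
n_2 = (-0.7283, -0.6853)
n_3 = (+0.2784, -0.9605)
n_4 = (+0.9822, +0.1876)
  (0,1): δ = 105.70°  ·
  (0,2): δ = 21.40°  ✓
  (0,3): δ = 41.51°  ✓
  (0,4): δ = 126.16°  ·
  (1,2): δ = 95.70°  ·
  (1,3): δ = 32.79°  ✓
  (1,4): δ = 51.85°  ·
  (2,3): δ = 117.09°  ·
  (2,4): δ = 32.45°  ✓
  (3,4): δ = 95.35°  ·
antipodal pairs: 4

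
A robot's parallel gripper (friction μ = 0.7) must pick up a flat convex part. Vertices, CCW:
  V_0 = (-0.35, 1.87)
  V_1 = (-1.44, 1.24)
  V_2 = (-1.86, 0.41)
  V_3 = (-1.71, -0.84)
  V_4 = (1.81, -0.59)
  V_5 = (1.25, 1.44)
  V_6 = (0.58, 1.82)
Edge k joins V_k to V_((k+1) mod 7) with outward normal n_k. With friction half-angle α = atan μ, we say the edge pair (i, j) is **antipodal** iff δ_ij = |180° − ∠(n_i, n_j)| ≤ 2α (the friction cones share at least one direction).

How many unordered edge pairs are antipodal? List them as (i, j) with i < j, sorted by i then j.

α = atan 0.7 = 34.99°;  2α = 69.98°
n_0 = (-0.5004, +0.8658)
n_1 = (-0.8923, +0.4515)
n_2 = (-0.9929, -0.1191)
n_3 = (+0.0708, -0.9975)
n_4 = (+0.9640, +0.2659)
n_5 = (+0.4933, +0.8698)
n_6 = (+0.0537, +0.9986)
  (0,1): δ = 146.87°  ·
  (0,2): δ = 113.18°  ·
  (0,3): δ = 25.96°  ✓
  (0,4): δ = 75.40°  ·
  (0,5): δ = 120.41°  ·
  (0,6): δ = 146.90°  ·
  (1,2): δ = 146.32°  ·
  (1,3): δ = 59.10°  ✓
  (1,4): δ = 42.26°  ✓
  (1,5): δ = 87.28°  ·
  (1,6): δ = 113.76°  ·
  (2,3): δ = 92.78°  ·
  (2,4): δ = 8.58°  ✓
  (2,5): δ = 53.60°  ✓
  (2,6): δ = 80.08°  ·
  (3,4): δ = 78.64°  ·
  (3,5): δ = 33.62°  ✓
  (3,6): δ = 7.14°  ✓
  (4,5): δ = 134.98°  ·
  (4,6): δ = 108.50°  ·
  (5,6): δ = 153.52°  ·
antipodal pairs: 7

count = 7; pairs: (0,3), (1,3), (1,4), (2,4), (2,5), (3,5), (3,6)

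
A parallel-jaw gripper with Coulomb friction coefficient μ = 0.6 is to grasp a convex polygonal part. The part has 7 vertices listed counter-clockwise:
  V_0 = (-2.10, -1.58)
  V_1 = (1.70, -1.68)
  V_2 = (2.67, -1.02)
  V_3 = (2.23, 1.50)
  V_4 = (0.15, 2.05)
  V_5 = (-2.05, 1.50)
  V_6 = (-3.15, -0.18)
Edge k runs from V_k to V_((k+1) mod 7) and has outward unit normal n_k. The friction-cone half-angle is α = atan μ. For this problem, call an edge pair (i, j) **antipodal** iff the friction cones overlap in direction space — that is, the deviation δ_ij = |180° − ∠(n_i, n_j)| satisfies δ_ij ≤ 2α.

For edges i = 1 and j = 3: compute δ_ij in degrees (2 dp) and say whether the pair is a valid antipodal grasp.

δ = 49.04°, valid

α = atan 0.6 = 30.96°;  2α = 61.93°
edge 1: e_1 = (+0.97, +0.66);  n_1 = (+0.5625, -0.8268)
edge 3: e_3 = (-2.08, +0.55);  n_3 = (+0.2556, +0.9668)
∠(n_1, n_3) = 130.96°
δ = |180° − 130.96°| = 49.04°
49.04° ≤ 2α = 61.93°  →  valid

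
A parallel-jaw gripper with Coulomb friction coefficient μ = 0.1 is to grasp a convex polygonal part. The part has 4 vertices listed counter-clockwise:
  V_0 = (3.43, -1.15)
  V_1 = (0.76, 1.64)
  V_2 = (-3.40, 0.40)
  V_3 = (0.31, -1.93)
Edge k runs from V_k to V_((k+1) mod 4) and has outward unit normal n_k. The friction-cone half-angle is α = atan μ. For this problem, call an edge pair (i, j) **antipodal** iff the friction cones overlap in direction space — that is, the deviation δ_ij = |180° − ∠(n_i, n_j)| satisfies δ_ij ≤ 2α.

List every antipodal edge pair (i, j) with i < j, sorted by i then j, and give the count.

α = atan 0.1 = 5.71°;  2α = 11.42°
n_0 = (+0.7225, +0.6914)
n_1 = (-0.2857, +0.9583)
n_2 = (-0.5318, -0.8468)
n_3 = (+0.2425, -0.9701)
  (0,1): δ = 117.14°  ·
  (0,2): δ = 14.13°  ·
  (0,3): δ = 60.30°  ·
  (1,2): δ = 48.73°  ·
  (1,3): δ = 2.56°  ✓
  (2,3): δ = 133.83°  ·
antipodal pairs: 1

count = 1; pairs: (1,3)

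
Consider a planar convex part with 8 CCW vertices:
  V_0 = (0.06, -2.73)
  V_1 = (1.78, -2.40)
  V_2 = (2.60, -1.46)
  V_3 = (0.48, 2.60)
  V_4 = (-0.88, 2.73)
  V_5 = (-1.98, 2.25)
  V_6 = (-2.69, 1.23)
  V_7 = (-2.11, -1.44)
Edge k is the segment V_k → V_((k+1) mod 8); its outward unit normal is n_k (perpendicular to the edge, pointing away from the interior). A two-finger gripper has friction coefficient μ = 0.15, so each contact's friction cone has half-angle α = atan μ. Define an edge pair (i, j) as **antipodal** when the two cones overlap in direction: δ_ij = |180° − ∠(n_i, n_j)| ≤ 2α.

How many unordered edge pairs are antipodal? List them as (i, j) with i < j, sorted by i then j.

count = 4; pairs: (0,3), (0,4), (1,5), (2,6)

α = atan 0.15 = 8.53°;  2α = 17.06°
n_0 = (+0.1884, -0.9821)
n_1 = (+0.7536, -0.6574)
n_2 = (+0.8864, +0.4629)
n_3 = (+0.0952, +0.9955)
n_4 = (-0.3999, +0.9165)
n_5 = (-0.8207, +0.5713)
n_6 = (-0.9772, -0.2123)
n_7 = (-0.5110, -0.8596)
  (0,1): δ = 141.96°  ·
  (0,2): δ = 73.29°  ·
  (0,3): δ = 16.32°  ✓
  (0,4): δ = 12.71°  ✓
  (0,5): δ = 44.30°  ·
  (0,6): δ = 91.40°  ·
  (0,7): δ = 138.41°  ·
  (1,2): δ = 111.33°  ·
  (1,3): δ = 54.36°  ·
  (1,4): δ = 25.33°  ·
  (1,5): δ = 6.26°  ✓
  (1,6): δ = 53.36°  ·
  (1,7): δ = 100.37°  ·
  (2,3): δ = 123.03°  ·
  (2,4): δ = 94.00°  ·
  (2,5): δ = 62.41°  ·
  (2,6): δ = 15.32°  ✓
  (2,7): δ = 31.70°  ·
  (3,4): δ = 150.97°  ·
  (3,5): δ = 119.38°  ·
  (3,6): δ = 72.28°  ·
  (3,7): δ = 25.27°  ·
  (4,5): δ = 148.42°  ·
  (4,6): δ = 101.32°  ·
  (4,7): δ = 54.30°  ·
  (5,6): δ = 132.90°  ·
  (5,7): δ = 85.89°  ·
  (6,7): δ = 132.99°  ·
antipodal pairs: 4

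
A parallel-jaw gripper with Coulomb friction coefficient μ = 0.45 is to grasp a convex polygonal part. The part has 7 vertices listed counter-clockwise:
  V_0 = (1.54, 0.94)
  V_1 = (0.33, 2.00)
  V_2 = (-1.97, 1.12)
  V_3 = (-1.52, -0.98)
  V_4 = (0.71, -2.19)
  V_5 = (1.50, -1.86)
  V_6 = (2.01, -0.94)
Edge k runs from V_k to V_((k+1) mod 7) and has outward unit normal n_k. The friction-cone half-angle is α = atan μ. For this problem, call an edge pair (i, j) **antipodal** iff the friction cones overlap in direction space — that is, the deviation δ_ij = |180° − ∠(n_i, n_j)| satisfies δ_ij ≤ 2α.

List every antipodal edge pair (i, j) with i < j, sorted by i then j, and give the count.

count = 7; pairs: (0,2), (0,3), (1,4), (1,5), (2,5), (2,6), (3,6)

α = atan 0.45 = 24.23°;  2α = 48.46°
n_0 = (+0.6589, +0.7522)
n_1 = (-0.3573, +0.9340)
n_2 = (-0.9778, -0.2095)
n_3 = (-0.4769, -0.8789)
n_4 = (+0.3854, -0.9227)
n_5 = (+0.8746, -0.4848)
n_6 = (+0.9701, +0.2425)
  (0,1): δ = 117.84°  ·
  (0,2): δ = 36.69°  ✓
  (0,3): δ = 12.74°  ✓
  (0,4): δ = 63.89°  ·
  (0,5): δ = 102.22°  ·
  (0,6): δ = 145.26°  ·
  (1,2): δ = 98.84°  ·
  (1,3): δ = 49.42°  ·
  (1,4): δ = 1.73°  ✓
  (1,5): δ = 40.06°  ✓
  (1,6): δ = 83.10°  ·
  (2,3): δ = 130.58°  ·
  (2,4): δ = 79.42°  ·
  (2,5): δ = 41.10°  ✓
  (2,6): δ = 1.94°  ✓
  (3,4): δ = 128.84°  ·
  (3,5): δ = 90.52°  ·
  (3,6): δ = 47.48°  ✓
  (4,5): δ = 141.67°  ·
  (4,6): δ = 98.64°  ·
  (5,6): δ = 136.96°  ·
antipodal pairs: 7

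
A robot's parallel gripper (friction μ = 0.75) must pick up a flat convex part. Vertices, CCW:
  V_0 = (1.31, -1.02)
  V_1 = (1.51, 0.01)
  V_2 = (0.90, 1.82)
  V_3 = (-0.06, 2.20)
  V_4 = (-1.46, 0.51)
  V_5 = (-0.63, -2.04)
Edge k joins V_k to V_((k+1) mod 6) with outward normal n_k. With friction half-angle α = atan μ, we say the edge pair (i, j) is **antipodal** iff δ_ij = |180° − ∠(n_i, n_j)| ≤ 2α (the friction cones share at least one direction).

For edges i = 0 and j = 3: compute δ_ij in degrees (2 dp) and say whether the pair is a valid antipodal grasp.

δ = 28.65°, valid

α = atan 0.75 = 36.87°;  2α = 73.74°
edge 0: e_0 = (+0.20, +1.03);  n_0 = (+0.9817, -0.1906)
edge 3: e_3 = (-1.40, -1.69);  n_3 = (-0.7701, +0.6379)
∠(n_0, n_3) = 151.35°
δ = |180° − 151.35°| = 28.65°
28.65° ≤ 2α = 73.74°  →  valid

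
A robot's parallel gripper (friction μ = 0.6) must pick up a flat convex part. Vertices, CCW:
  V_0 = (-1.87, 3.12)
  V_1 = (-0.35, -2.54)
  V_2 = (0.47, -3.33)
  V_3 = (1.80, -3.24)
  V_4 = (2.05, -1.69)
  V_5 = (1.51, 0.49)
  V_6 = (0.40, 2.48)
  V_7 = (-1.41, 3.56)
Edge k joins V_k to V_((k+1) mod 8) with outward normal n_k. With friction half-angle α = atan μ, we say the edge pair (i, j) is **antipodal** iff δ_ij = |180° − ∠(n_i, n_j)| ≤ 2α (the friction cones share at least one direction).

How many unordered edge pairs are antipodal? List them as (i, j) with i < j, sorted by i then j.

α = atan 0.6 = 30.96°;  2α = 61.93°
n_0 = (-0.9658, -0.2594)
n_1 = (-0.6938, -0.7202)
n_2 = (+0.0675, -0.9977)
n_3 = (+0.9872, -0.1592)
n_4 = (+0.9707, +0.2404)
n_5 = (+0.8733, +0.4871)
n_6 = (+0.5124, +0.8587)
n_7 = (-0.6912, +0.7226)
  (0,1): δ = 148.96°  ·
  (0,2): δ = 101.16°  ·
  (0,3): δ = 24.19°  ✓
  (0,4): δ = 1.12°  ✓
  (0,5): δ = 14.12°  ✓
  (0,6): δ = 44.14°  ✓
  (0,7): δ = 118.69°  ·
  (1,2): δ = 132.20°  ·
  (1,3): δ = 55.23°  ✓
  (1,4): δ = 32.16°  ✓
  (1,5): δ = 16.92°  ✓
  (1,6): δ = 13.11°  ✓
  (1,7): δ = 87.66°  ·
  (2,3): δ = 103.03°  ·
  (2,4): δ = 79.96°  ·
  (2,5): δ = 64.72°  ·
  (2,6): δ = 34.70°  ✓
  (2,7): δ = 39.86°  ✓
  (3,4): δ = 156.93°  ·
  (3,5): δ = 141.69°  ·
  (3,6): δ = 111.66°  ·
  (3,7): δ = 37.11°  ✓
  (4,5): δ = 164.76°  ·
  (4,6): δ = 134.74°  ·
  (4,7): δ = 60.19°  ✓
  (5,6): δ = 149.98°  ·
  (5,7): δ = 75.43°  ·
  (6,7): δ = 105.45°  ·
antipodal pairs: 12

count = 12; pairs: (0,3), (0,4), (0,5), (0,6), (1,3), (1,4), (1,5), (1,6), (2,6), (2,7), (3,7), (4,7)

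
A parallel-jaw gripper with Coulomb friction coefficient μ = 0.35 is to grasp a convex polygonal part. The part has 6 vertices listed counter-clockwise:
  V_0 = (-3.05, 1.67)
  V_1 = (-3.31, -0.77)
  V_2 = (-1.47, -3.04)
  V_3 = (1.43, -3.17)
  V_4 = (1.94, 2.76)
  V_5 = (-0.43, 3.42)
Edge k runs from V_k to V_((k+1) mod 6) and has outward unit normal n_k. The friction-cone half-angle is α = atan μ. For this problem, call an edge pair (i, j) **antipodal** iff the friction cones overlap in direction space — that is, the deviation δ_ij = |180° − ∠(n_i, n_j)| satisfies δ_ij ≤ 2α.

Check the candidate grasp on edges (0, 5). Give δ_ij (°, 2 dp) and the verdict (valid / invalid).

δ = 129.82°, invalid

α = atan 0.35 = 19.29°;  2α = 38.58°
edge 0: e_0 = (-0.26, -2.44);  n_0 = (-0.9944, +0.1060)
edge 5: e_5 = (-2.62, -1.75);  n_5 = (-0.5554, +0.8316)
∠(n_0, n_5) = 50.18°
δ = |180° − 50.18°| = 129.82°
129.82° > 2α = 38.58°  →  invalid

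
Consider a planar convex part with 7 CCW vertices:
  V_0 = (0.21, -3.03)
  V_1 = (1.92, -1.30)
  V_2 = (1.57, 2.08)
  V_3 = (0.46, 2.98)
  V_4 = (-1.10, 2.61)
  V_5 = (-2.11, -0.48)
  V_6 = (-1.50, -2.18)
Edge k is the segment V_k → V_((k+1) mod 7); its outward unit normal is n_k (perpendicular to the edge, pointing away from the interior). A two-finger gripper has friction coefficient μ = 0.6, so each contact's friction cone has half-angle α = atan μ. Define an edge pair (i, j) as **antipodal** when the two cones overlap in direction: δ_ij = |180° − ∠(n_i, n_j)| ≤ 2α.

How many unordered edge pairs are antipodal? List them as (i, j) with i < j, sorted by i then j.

count = 8; pairs: (0,3), (0,4), (1,4), (1,5), (1,6), (2,5), (2,6), (3,6)

α = atan 0.6 = 30.96°;  2α = 61.93°
n_0 = (+0.7112, -0.7030)
n_1 = (+0.9947, +0.1030)
n_2 = (+0.6298, +0.7768)
n_3 = (-0.2308, +0.9730)
n_4 = (-0.9505, +0.3107)
n_5 = (-0.9412, -0.3377)
n_6 = (-0.4451, -0.8955)
  (0,1): δ = 129.42°  ·
  (0,2): δ = 84.37°  ·
  (0,3): δ = 31.99°  ✓
  (0,4): δ = 26.57°  ✓
  (0,5): δ = 64.41°  ·
  (0,6): δ = 108.24°  ·
  (1,2): δ = 134.95°  ·
  (1,3): δ = 82.57°  ·
  (1,4): δ = 24.01°  ✓
  (1,5): δ = 13.83°  ✓
  (1,6): δ = 57.66°  ✓
  (2,3): δ = 127.62°  ·
  (2,4): δ = 69.07°  ·
  (2,5): δ = 31.23°  ✓
  (2,6): δ = 12.60°  ✓
  (3,4): δ = 121.44°  ·
  (3,5): δ = 83.60°  ·
  (3,6): δ = 39.77°  ✓
  (4,5): δ = 142.16°  ·
  (4,6): δ = 98.33°  ·
  (5,6): δ = 136.17°  ·
antipodal pairs: 8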